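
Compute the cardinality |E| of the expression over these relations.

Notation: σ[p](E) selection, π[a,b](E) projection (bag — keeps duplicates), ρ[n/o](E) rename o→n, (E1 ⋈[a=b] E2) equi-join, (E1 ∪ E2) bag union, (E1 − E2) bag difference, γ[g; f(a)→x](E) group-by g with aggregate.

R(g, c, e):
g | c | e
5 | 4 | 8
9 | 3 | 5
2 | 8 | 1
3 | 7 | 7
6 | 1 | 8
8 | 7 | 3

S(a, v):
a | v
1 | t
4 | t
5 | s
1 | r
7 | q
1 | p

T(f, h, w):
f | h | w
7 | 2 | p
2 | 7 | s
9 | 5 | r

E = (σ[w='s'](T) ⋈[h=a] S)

Stepwise |·|:
  T → 3
  σ[w='s'](T) → 1
  S → 6
  (σ[w='s'](T) ⋈[h=a] S) → 1

|E| = 1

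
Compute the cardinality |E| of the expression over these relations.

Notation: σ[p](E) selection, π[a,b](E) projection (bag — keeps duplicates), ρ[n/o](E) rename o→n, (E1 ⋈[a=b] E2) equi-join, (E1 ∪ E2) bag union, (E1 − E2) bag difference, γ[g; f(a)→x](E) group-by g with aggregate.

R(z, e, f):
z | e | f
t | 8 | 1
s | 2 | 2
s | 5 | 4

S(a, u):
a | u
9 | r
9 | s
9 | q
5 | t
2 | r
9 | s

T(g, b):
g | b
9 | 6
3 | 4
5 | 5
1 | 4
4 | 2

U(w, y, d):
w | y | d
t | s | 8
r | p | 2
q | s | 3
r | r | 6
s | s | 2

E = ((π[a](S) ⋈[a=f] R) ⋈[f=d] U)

Subexpression sizes:
  S → 6
  π[a](S) → 6
  R → 3
  (π[a](S) ⋈[a=f] R) → 1
  U → 5
  ((π[a](S) ⋈[a=f] R) ⋈[f=d] U) → 2

|E| = 2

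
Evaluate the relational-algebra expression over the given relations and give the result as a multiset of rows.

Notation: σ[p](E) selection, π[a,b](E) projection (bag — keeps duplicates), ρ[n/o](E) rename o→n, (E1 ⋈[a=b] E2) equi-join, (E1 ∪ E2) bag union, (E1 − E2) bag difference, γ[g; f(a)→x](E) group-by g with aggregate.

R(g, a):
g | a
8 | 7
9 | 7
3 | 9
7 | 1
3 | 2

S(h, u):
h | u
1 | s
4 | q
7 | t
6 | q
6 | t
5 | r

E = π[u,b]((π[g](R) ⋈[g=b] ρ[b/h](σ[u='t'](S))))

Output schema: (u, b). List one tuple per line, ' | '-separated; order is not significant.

Per-node cardinality:
  R → 5
  π[g](R) → 5
  S → 6
  σ[u='t'](S) → 2
  ρ[b/h](σ[u='t'](S)) → 2
  (π[g](R) ⋈[g=b] ρ[b/h](σ[u='t'](S))) → 1
  π[u,b]((π[g](R) ⋈[g=b] ρ[b/h](σ[u='t'](S)))) → 1

== RESULT ==
u | b
t | 7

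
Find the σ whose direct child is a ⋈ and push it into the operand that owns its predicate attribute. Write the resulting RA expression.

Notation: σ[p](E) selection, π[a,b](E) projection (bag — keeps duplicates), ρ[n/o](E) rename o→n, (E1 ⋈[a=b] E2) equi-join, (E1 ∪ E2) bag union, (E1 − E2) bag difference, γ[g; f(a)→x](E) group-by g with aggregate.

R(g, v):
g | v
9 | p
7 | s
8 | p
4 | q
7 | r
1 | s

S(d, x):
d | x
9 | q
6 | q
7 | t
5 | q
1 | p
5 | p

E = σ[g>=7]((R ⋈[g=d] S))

σ filters on g, owned by the left side.
E' = (σ[g>=7](R) ⋈[g=d] S)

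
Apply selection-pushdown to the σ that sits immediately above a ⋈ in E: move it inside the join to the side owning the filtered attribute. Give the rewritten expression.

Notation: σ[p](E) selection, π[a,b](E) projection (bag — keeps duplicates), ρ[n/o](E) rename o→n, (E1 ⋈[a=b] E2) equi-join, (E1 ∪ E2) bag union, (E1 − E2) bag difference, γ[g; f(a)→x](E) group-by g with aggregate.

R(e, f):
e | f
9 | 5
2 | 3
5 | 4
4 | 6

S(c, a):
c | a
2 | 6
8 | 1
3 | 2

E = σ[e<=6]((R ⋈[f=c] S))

σ filters on e, owned by the left side.
E' = (σ[e<=6](R) ⋈[f=c] S)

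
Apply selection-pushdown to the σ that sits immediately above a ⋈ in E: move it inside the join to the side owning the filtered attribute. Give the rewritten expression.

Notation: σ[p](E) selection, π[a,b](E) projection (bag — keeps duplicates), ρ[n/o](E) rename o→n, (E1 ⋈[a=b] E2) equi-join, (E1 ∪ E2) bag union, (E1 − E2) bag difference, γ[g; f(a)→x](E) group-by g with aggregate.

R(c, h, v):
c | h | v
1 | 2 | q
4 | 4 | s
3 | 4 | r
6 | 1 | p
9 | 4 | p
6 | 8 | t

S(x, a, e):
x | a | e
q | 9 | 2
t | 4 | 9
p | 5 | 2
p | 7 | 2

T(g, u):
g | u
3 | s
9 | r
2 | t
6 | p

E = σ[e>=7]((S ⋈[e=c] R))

σ filters on e, owned by the left side.
E' = (σ[e>=7](S) ⋈[e=c] R)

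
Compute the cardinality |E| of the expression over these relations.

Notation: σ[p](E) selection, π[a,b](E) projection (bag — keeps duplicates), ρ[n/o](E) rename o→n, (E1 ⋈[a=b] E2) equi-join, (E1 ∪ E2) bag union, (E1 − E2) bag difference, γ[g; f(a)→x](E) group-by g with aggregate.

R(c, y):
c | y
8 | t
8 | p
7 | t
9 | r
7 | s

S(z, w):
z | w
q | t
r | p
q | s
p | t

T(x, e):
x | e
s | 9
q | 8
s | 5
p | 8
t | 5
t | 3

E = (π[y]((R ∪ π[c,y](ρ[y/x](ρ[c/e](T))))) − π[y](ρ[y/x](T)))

Row counts bottom-up:
  R → 5
  T → 6
  ρ[c/e](T) → 6
  ρ[y/x](ρ[c/e](T)) → 6
  π[c,y](ρ[y/x](ρ[c/e](T))) → 6
  (R ∪ π[c,y](ρ[y/x](ρ[c/e](T)))) → 11
  π[y]((R ∪ π[c,y](ρ[y/x](ρ[c/e](T))))) → 11
  T → 6
  ρ[y/x](T) → 6
  π[y](ρ[y/x](T)) → 6
  (π[y]((R ∪ π[c,y](ρ[y/x](ρ[c/e](T))))) − π[y](ρ[y/x](T))) → 5

|E| = 5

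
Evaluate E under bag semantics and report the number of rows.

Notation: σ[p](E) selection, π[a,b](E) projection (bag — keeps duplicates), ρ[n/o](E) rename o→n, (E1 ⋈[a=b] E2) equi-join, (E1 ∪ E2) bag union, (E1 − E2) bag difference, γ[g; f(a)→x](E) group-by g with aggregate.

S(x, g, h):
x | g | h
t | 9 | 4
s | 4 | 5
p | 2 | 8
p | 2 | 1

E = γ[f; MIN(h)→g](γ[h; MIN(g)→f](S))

Stepwise |·|:
  S → 4
  γ[h; MIN(g)→f](S) → 4
  γ[f; MIN(h)→g](γ[h; MIN(g)→f](S)) → 3

|E| = 3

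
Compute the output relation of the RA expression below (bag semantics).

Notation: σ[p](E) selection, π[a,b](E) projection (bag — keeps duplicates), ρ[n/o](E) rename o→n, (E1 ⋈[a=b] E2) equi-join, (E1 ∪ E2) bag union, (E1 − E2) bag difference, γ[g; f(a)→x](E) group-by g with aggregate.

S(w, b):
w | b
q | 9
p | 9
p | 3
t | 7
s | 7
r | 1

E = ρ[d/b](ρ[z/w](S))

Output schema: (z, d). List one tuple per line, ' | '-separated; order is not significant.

Row counts bottom-up:
  S → 6
  ρ[z/w](S) → 6
  ρ[d/b](ρ[z/w](S)) → 6

== RESULT ==
z | d
p | 3
p | 9
q | 9
r | 1
s | 7
t | 7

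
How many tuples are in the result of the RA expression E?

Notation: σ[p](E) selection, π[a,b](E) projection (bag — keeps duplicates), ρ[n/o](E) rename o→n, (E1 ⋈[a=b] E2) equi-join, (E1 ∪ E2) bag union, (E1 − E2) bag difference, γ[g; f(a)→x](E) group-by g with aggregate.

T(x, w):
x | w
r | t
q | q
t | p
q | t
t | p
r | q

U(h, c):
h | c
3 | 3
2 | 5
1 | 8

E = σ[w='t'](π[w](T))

Stepwise |·|:
  T → 6
  π[w](T) → 6
  σ[w='t'](π[w](T)) → 2

|E| = 2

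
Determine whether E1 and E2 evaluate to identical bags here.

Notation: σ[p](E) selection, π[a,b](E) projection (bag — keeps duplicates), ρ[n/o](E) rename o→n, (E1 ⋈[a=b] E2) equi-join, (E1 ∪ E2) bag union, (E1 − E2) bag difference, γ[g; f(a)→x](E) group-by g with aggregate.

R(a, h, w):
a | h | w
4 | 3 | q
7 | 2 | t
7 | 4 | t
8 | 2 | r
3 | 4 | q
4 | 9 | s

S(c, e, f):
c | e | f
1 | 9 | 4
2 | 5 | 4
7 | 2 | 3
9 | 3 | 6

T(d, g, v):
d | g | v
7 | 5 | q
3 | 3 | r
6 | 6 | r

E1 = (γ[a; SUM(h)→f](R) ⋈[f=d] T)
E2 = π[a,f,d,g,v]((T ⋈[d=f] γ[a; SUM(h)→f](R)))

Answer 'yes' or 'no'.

E1 row counts bottom-up:
  R → 6
  γ[a; SUM(h)→f](R) → 4
  T → 3
  (γ[a; SUM(h)→f](R) ⋈[f=d] T) → 1
E2 row counts bottom-up:
  T → 3
  R → 6
  γ[a; SUM(h)→f](R) → 4
  (T ⋈[d=f] γ[a; SUM(h)→f](R)) → 1
  π[a,f,d,g,v]((T ⋈[d=f] γ[a; SUM(h)→f](R))) → 1

E1 and E2 produce the same multiset:
a | f | d | g | v
7 | 6 | 6 | 6 | r

yes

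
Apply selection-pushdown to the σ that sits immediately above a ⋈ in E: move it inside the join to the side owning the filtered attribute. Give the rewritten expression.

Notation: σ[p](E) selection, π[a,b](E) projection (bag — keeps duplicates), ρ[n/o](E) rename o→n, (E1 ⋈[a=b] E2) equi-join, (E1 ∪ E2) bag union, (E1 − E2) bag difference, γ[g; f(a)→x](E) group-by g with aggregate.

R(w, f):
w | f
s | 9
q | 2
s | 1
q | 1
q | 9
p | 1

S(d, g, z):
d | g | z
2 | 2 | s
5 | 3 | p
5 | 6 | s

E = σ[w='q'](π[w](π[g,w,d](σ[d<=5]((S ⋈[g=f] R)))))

σ filters on d, owned by the left side.
E' = σ[w='q'](π[w](π[g,w,d]((σ[d<=5](S) ⋈[g=f] R))))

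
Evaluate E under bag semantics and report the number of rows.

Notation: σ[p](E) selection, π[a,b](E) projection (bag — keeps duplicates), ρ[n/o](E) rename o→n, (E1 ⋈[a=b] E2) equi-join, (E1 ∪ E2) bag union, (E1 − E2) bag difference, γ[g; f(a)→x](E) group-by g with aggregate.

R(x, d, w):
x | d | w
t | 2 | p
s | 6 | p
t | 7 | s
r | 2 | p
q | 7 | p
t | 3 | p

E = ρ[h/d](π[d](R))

Stepwise |·|:
  R → 6
  π[d](R) → 6
  ρ[h/d](π[d](R)) → 6

|E| = 6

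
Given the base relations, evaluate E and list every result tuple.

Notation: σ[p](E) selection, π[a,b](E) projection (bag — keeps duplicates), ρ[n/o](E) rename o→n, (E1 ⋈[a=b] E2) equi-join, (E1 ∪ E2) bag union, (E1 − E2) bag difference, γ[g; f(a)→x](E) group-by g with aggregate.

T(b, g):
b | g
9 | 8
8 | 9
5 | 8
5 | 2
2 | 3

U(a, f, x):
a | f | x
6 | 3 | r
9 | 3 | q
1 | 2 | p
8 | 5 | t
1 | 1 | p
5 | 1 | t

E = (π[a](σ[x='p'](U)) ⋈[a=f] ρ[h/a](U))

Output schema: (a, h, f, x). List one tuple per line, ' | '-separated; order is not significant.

Stepwise |·|:
  U → 6
  σ[x='p'](U) → 2
  π[a](σ[x='p'](U)) → 2
  U → 6
  ρ[h/a](U) → 6
  (π[a](σ[x='p'](U)) ⋈[a=f] ρ[h/a](U)) → 4

== RESULT ==
a | h | f | x
1 | 1 | 1 | p
1 | 1 | 1 | p
1 | 5 | 1 | t
1 | 5 | 1 | t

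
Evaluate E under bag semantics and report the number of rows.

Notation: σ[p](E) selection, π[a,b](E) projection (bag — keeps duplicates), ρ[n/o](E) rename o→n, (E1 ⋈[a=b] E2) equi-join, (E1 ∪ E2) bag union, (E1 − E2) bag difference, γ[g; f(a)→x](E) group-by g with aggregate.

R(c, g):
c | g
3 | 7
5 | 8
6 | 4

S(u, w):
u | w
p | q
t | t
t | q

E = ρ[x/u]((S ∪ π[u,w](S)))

Per-node cardinality:
  S → 3
  S → 3
  π[u,w](S) → 3
  (S ∪ π[u,w](S)) → 6
  ρ[x/u]((S ∪ π[u,w](S))) → 6

|E| = 6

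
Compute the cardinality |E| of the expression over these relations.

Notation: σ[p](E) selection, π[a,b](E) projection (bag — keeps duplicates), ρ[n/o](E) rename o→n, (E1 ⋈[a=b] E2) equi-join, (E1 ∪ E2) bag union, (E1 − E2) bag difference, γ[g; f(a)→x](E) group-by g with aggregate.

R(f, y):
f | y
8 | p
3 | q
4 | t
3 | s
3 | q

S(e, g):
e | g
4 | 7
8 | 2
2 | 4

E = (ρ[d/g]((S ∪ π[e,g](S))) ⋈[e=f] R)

Per-node cardinality:
  S → 3
  S → 3
  π[e,g](S) → 3
  (S ∪ π[e,g](S)) → 6
  ρ[d/g]((S ∪ π[e,g](S))) → 6
  R → 5
  (ρ[d/g]((S ∪ π[e,g](S))) ⋈[e=f] R) → 4

|E| = 4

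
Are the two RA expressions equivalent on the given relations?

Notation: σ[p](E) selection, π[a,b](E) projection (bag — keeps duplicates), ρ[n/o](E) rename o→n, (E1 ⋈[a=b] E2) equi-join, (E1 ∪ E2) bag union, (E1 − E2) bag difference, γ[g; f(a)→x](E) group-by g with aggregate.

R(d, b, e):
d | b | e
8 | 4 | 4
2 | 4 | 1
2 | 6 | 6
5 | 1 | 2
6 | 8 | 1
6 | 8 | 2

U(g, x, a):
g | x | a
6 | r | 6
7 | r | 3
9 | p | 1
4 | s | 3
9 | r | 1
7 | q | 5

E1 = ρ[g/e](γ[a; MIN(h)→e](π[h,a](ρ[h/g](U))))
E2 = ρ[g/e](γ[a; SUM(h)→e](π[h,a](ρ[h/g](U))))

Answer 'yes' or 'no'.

E1 row counts bottom-up:
  U → 6
  ρ[h/g](U) → 6
  π[h,a](ρ[h/g](U)) → 6
  γ[a; MIN(h)→e](π[h,a](ρ[h/g](U))) → 4
  ρ[g/e](γ[a; MIN(h)→e](π[h,a](ρ[h/g](U)))) → 4
E2 row counts bottom-up:
  U → 6
  ρ[h/g](U) → 6
  π[h,a](ρ[h/g](U)) → 6
  γ[a; SUM(h)→e](π[h,a](ρ[h/g](U))) → 4
  ρ[g/e](γ[a; SUM(h)→e](π[h,a](ρ[h/g](U)))) → 4

E1 result:
a | g
1 | 9
3 | 4
5 | 7
6 | 6
E2 result:
a | g
1 | 18
3 | 11
5 | 7
6 | 6
Witness: (1, 18) appears 0× in E1 but 1× in E2.

no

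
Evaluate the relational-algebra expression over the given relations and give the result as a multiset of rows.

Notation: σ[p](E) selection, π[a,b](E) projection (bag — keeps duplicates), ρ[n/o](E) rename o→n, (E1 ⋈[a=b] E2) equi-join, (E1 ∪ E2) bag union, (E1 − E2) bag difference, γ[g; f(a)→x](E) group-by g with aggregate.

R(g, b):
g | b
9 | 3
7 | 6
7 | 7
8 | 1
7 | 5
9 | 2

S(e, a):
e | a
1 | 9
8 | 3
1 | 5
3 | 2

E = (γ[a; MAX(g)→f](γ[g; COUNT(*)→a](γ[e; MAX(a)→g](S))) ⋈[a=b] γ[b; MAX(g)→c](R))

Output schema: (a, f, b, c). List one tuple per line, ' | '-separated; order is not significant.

Stepwise |·|:
  S → 4
  γ[e; MAX(a)→g](S) → 3
  γ[g; COUNT(*)→a](γ[e; MAX(a)→g](S)) → 3
  γ[a; MAX(g)→f](γ[g; COUNT(*)→a](γ[e; MAX(a)→g](S))) → 1
  R → 6
  γ[b; MAX(g)→c](R) → 6
  (γ[a; MAX(g)→f](γ[g; COUNT(*)→a](γ[e; MAX(a)→g](S))) ⋈[a=b] γ[b; MAX(g)→c](R)) → 1

== RESULT ==
a | f | b | c
1 | 9 | 1 | 8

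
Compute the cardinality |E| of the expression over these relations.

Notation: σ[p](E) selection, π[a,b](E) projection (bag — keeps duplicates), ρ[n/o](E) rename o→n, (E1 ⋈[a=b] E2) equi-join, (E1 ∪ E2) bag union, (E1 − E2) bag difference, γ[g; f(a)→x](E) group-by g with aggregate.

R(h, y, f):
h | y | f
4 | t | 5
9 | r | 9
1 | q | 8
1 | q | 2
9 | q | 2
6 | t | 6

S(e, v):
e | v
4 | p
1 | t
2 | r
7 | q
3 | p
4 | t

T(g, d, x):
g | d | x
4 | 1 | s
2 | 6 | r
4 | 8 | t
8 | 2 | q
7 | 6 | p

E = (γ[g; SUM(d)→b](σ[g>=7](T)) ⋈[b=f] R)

Subexpression sizes:
  T → 5
  σ[g>=7](T) → 2
  γ[g; SUM(d)→b](σ[g>=7](T)) → 2
  R → 6
  (γ[g; SUM(d)→b](σ[g>=7](T)) ⋈[b=f] R) → 3

|E| = 3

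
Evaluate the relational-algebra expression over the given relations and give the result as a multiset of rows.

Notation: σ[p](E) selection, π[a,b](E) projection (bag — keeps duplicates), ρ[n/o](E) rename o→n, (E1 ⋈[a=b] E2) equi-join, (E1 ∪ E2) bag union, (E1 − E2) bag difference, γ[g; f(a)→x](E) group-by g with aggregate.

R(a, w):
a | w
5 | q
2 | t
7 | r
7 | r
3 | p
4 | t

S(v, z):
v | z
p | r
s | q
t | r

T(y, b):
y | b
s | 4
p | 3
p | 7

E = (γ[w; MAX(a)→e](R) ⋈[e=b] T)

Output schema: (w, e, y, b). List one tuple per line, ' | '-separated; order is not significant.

Row counts bottom-up:
  R → 6
  γ[w; MAX(a)→e](R) → 4
  T → 3
  (γ[w; MAX(a)→e](R) ⋈[e=b] T) → 3

== RESULT ==
w | e | y | b
p | 3 | p | 3
r | 7 | p | 7
t | 4 | s | 4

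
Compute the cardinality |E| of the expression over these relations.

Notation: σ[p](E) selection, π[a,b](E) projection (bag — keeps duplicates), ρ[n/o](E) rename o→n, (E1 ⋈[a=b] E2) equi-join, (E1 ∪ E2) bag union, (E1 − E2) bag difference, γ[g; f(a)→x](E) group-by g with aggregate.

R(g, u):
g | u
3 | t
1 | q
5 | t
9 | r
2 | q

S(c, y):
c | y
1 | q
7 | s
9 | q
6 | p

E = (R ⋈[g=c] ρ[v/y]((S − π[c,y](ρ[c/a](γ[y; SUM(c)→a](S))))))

Per-node cardinality:
  R → 5
  S → 4
  S → 4
  γ[y; SUM(c)→a](S) → 3
  ρ[c/a](γ[y; SUM(c)→a](S)) → 3
  π[c,y](ρ[c/a](γ[y; SUM(c)→a](S))) → 3
  (S − π[c,y](ρ[c/a](γ[y; SUM(c)→a](S)))) → 2
  ρ[v/y]((S − π[c,y](ρ[c/a](γ[y; SUM(c)→a](S))))) → 2
  (R ⋈[g=c] ρ[v/y]((S − π[c,y](ρ[c/a](γ[y; SUM(c)→a](S)))))) → 2

|E| = 2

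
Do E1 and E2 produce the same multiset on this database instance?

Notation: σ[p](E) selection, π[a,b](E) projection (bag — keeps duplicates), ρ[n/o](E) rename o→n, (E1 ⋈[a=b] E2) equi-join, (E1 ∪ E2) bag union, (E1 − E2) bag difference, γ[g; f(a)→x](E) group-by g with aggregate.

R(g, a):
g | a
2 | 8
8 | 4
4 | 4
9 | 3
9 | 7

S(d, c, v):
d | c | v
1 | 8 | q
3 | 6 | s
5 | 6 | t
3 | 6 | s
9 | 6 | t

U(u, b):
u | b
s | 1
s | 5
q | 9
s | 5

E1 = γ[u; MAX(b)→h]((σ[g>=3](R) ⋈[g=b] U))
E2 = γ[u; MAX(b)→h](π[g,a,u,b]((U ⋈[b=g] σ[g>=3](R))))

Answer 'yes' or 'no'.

E1 row counts bottom-up:
  R → 5
  σ[g>=3](R) → 4
  U → 4
  (σ[g>=3](R) ⋈[g=b] U) → 2
  γ[u; MAX(b)→h]((σ[g>=3](R) ⋈[g=b] U)) → 1
E2 row counts bottom-up:
  U → 4
  R → 5
  σ[g>=3](R) → 4
  (U ⋈[b=g] σ[g>=3](R)) → 2
  π[g,a,u,b]((U ⋈[b=g] σ[g>=3](R))) → 2
  γ[u; MAX(b)→h](π[g,a,u,b]((U ⋈[b=g] σ[g>=3](R)))) → 1

E1 and E2 produce the same multiset:
u | h
q | 9

yes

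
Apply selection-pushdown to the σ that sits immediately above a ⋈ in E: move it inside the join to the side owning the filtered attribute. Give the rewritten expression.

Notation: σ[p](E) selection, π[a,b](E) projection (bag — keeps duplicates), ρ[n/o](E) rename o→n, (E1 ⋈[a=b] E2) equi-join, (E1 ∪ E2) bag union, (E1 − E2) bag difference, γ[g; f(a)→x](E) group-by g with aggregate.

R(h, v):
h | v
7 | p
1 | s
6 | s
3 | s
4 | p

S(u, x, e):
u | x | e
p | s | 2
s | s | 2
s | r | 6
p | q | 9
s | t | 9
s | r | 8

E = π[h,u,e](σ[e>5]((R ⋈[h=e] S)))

σ filters on e, owned by the right side.
E' = π[h,u,e]((R ⋈[h=e] σ[e>5](S)))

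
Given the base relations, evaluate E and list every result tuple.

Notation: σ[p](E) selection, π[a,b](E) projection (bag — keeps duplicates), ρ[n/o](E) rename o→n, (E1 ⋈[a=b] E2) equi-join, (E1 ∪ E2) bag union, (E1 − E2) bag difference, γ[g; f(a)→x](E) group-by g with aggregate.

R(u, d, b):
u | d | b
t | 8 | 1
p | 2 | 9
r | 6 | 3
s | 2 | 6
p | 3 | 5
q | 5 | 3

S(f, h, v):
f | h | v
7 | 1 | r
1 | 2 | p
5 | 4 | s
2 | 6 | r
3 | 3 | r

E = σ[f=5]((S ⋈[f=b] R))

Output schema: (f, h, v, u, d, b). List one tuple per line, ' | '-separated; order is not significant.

Per-node cardinality:
  S → 5
  R → 6
  (S ⋈[f=b] R) → 4
  σ[f=5]((S ⋈[f=b] R)) → 1

== RESULT ==
f | h | v | u | d | b
5 | 4 | s | p | 3 | 5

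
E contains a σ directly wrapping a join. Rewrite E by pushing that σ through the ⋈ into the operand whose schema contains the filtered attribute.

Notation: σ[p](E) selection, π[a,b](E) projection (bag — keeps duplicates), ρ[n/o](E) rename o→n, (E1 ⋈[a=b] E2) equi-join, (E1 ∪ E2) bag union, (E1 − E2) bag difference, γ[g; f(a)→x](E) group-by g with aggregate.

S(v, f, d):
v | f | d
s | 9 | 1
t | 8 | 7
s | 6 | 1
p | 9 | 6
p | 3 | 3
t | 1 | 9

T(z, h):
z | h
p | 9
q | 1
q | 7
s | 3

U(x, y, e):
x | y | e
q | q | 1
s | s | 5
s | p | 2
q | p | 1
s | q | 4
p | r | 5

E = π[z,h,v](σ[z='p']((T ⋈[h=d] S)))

σ filters on z, owned by the left side.
E' = π[z,h,v]((σ[z='p'](T) ⋈[h=d] S))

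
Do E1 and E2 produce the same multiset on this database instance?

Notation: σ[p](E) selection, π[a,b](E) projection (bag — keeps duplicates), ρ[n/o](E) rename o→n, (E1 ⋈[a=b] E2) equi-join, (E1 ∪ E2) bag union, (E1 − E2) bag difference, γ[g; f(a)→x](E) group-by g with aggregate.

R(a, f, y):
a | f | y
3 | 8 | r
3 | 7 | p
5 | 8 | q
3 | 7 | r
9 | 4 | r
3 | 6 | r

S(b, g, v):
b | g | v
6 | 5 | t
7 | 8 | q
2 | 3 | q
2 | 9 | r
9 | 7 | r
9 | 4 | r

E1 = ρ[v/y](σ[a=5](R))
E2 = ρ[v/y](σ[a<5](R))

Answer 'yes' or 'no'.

E1 subexpression sizes:
  R → 6
  σ[a=5](R) → 1
  ρ[v/y](σ[a=5](R)) → 1
E2 subexpression sizes:
  R → 6
  σ[a<5](R) → 4
  ρ[v/y](σ[a<5](R)) → 4

E1 result:
a | f | v
5 | 8 | q
E2 result:
a | f | v
3 | 6 | r
3 | 7 | p
3 | 7 | r
3 | 8 | r
Witness: (5, 8, 'q') appears 1× in E1 but 0× in E2.

no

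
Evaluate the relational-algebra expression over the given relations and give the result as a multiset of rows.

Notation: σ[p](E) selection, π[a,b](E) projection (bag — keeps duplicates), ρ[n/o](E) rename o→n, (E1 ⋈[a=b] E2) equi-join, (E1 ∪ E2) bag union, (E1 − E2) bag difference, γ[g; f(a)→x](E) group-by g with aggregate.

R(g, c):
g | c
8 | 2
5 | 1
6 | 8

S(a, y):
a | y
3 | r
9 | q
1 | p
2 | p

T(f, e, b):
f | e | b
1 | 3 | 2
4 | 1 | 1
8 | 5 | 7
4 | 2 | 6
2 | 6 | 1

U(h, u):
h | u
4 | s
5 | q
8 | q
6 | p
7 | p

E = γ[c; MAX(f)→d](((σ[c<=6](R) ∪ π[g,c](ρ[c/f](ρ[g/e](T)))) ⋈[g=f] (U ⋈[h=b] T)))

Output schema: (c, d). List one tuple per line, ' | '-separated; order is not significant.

Stepwise |·|:
  R → 3
  σ[c<=6](R) → 2
  T → 5
  ρ[g/e](T) → 5
  ρ[c/f](ρ[g/e](T)) → 5
  π[g,c](ρ[c/f](ρ[g/e](T))) → 5
  (σ[c<=6](R) ∪ π[g,c](ρ[c/f](ρ[g/e](T)))) → 7
  U → 5
  T → 5
  (U ⋈[h=b] T) → 2
  ((σ[c<=6](R) ∪ π[g,c](ρ[c/f](ρ[g/e](T)))) ⋈[g=f] (U ⋈[h=b] T)) → 1
  γ[c; MAX(f)→d](((σ[c<=6](R) ∪ π[g,c](ρ[c/f](ρ[g/e](T)))) ⋈[g=f] (U ⋈[h=b] T))) → 1

== RESULT ==
c | d
2 | 8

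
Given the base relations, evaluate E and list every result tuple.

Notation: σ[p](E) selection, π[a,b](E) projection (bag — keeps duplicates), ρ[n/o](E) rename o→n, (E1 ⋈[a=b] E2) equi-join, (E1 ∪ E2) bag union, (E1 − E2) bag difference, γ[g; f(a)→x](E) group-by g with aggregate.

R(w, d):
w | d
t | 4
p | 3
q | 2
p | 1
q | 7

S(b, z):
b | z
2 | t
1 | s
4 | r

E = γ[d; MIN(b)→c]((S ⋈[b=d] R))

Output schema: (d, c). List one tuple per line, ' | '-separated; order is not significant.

Row counts bottom-up:
  S → 3
  R → 5
  (S ⋈[b=d] R) → 3
  γ[d; MIN(b)→c]((S ⋈[b=d] R)) → 3

== RESULT ==
d | c
1 | 1
2 | 2
4 | 4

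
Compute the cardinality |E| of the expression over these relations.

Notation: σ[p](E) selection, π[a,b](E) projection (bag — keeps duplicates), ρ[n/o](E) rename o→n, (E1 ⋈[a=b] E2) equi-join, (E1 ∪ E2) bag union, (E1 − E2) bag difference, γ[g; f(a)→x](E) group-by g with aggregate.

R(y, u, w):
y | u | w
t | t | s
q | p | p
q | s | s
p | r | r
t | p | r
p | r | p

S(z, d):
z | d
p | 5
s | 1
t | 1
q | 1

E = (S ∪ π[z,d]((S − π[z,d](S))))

Subexpression sizes:
  S → 4
  S → 4
  S → 4
  π[z,d](S) → 4
  (S − π[z,d](S)) → 0
  π[z,d]((S − π[z,d](S))) → 0
  (S ∪ π[z,d]((S − π[z,d](S)))) → 4

|E| = 4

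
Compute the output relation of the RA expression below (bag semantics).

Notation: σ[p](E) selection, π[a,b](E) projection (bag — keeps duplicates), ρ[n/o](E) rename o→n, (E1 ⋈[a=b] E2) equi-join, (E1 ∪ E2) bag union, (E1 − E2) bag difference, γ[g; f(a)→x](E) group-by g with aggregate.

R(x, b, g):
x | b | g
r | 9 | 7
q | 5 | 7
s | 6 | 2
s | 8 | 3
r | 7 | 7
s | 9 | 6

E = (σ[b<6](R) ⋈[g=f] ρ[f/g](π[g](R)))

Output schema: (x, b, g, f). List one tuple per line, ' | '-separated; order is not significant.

Row counts bottom-up:
  R → 6
  σ[b<6](R) → 1
  R → 6
  π[g](R) → 6
  ρ[f/g](π[g](R)) → 6
  (σ[b<6](R) ⋈[g=f] ρ[f/g](π[g](R))) → 3

== RESULT ==
x | b | g | f
q | 5 | 7 | 7
q | 5 | 7 | 7
q | 5 | 7 | 7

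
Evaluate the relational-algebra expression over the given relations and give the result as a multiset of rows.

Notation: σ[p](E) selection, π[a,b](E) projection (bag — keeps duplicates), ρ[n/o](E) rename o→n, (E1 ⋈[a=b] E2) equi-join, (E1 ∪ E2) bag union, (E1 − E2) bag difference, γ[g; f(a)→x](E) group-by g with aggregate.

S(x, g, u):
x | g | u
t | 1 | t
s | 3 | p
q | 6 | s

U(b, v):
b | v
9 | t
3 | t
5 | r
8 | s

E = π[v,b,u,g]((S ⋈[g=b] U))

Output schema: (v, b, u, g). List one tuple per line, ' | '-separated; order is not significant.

Stepwise |·|:
  S → 3
  U → 4
  (S ⋈[g=b] U) → 1
  π[v,b,u,g]((S ⋈[g=b] U)) → 1

== RESULT ==
v | b | u | g
t | 3 | p | 3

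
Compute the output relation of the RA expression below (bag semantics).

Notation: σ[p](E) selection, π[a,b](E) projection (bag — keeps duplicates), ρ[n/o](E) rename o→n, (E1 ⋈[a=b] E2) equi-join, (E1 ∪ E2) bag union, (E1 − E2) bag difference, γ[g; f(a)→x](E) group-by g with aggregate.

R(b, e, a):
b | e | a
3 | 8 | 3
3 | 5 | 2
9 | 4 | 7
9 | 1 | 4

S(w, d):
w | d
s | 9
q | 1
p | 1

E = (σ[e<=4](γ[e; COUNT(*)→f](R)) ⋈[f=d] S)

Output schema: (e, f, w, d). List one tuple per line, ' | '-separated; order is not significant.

Per-node cardinality:
  R → 4
  γ[e; COUNT(*)→f](R) → 4
  σ[e<=4](γ[e; COUNT(*)→f](R)) → 2
  S → 3
  (σ[e<=4](γ[e; COUNT(*)→f](R)) ⋈[f=d] S) → 4

== RESULT ==
e | f | w | d
1 | 1 | p | 1
1 | 1 | q | 1
4 | 1 | p | 1
4 | 1 | q | 1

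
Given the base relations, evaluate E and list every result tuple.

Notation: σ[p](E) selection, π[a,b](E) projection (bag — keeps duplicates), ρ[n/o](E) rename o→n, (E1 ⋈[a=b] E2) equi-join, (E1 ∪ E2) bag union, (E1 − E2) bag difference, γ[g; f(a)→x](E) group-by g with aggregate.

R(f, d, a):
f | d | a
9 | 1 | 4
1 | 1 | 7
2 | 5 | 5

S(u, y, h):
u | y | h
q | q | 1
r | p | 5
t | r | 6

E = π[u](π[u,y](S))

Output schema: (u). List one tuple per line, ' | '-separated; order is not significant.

Row counts bottom-up:
  S → 3
  π[u,y](S) → 3
  π[u](π[u,y](S)) → 3

== RESULT ==
u
q
r
t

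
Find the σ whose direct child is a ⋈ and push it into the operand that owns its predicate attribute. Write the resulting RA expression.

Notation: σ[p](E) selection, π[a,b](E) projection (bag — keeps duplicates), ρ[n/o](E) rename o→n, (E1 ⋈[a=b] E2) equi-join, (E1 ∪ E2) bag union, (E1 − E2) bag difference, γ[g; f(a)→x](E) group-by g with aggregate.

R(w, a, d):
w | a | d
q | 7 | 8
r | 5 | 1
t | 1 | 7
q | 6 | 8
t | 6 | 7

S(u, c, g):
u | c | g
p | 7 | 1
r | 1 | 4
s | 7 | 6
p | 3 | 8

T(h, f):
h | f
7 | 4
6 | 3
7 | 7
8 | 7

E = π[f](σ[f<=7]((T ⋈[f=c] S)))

σ filters on f, owned by the left side.
E' = π[f]((σ[f<=7](T) ⋈[f=c] S))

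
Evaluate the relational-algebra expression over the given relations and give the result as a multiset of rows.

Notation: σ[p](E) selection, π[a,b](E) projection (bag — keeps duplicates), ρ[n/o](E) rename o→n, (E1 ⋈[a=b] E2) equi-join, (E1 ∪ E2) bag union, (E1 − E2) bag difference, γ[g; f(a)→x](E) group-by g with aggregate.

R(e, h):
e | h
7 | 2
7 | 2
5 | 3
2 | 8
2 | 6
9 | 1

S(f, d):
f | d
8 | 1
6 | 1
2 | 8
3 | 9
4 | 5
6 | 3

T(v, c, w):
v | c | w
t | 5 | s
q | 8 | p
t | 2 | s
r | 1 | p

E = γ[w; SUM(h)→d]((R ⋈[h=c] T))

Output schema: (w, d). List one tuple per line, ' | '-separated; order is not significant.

Stepwise |·|:
  R → 6
  T → 4
  (R ⋈[h=c] T) → 4
  γ[w; SUM(h)→d]((R ⋈[h=c] T)) → 2

== RESULT ==
w | d
p | 9
s | 4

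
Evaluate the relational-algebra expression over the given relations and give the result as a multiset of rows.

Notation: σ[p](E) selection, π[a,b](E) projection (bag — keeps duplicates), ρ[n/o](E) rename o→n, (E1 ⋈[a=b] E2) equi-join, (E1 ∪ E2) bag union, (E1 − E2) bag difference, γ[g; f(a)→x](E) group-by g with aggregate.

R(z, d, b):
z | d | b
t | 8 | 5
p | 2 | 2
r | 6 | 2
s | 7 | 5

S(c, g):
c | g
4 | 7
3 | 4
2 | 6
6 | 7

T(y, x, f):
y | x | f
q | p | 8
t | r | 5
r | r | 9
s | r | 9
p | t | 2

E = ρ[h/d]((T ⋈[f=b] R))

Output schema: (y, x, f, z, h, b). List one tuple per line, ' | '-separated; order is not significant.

Per-node cardinality:
  T → 5
  R → 4
  (T ⋈[f=b] R) → 4
  ρ[h/d]((T ⋈[f=b] R)) → 4

== RESULT ==
y | x | f | z | h | b
p | t | 2 | p | 2 | 2
p | t | 2 | r | 6 | 2
t | r | 5 | s | 7 | 5
t | r | 5 | t | 8 | 5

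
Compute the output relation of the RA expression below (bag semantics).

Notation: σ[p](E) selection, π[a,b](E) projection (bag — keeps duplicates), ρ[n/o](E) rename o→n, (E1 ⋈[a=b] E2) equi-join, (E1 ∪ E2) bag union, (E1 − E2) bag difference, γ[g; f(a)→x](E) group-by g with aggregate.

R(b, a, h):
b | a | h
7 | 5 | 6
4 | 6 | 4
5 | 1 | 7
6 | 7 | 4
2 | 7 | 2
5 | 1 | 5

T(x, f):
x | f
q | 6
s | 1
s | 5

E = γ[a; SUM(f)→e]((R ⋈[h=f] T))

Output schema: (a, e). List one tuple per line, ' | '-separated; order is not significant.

Stepwise |·|:
  R → 6
  T → 3
  (R ⋈[h=f] T) → 2
  γ[a; SUM(f)→e]((R ⋈[h=f] T)) → 2

== RESULT ==
a | e
1 | 5
5 | 6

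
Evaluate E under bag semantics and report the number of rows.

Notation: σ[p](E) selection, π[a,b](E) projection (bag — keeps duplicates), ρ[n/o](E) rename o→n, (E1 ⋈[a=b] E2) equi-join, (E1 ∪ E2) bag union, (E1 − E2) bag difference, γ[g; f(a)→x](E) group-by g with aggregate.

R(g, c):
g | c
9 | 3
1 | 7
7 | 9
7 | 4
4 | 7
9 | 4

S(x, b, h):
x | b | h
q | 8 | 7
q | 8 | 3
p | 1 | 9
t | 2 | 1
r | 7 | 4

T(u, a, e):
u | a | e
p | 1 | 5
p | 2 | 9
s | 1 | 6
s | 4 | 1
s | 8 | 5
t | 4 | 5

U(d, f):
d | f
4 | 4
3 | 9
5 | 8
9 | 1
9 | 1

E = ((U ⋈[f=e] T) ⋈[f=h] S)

Subexpression sizes:
  U → 5
  T → 6
  (U ⋈[f=e] T) → 3
  S → 5
  ((U ⋈[f=e] T) ⋈[f=h] S) → 3

|E| = 3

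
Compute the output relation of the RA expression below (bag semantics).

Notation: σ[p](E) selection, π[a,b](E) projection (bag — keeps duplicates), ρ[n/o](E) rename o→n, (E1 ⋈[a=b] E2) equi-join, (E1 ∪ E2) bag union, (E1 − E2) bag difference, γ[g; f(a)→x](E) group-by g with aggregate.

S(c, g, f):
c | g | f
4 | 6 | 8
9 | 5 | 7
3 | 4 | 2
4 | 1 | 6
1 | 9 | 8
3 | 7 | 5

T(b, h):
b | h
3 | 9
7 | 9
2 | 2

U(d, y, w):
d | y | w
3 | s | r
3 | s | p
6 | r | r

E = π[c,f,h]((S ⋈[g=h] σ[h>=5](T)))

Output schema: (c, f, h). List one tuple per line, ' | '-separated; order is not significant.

Subexpression sizes:
  S → 6
  T → 3
  σ[h>=5](T) → 2
  (S ⋈[g=h] σ[h>=5](T)) → 2
  π[c,f,h]((S ⋈[g=h] σ[h>=5](T))) → 2

== RESULT ==
c | f | h
1 | 8 | 9
1 | 8 | 9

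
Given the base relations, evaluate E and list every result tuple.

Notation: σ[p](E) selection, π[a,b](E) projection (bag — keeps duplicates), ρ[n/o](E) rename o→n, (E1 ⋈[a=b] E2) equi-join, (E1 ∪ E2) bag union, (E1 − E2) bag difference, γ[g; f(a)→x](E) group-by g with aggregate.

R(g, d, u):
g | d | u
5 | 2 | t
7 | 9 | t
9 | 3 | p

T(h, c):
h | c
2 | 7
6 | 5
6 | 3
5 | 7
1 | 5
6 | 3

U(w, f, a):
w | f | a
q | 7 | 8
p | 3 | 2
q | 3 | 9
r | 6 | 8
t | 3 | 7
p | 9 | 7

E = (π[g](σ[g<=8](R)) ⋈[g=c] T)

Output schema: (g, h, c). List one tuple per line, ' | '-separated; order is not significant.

Row counts bottom-up:
  R → 3
  σ[g<=8](R) → 2
  π[g](σ[g<=8](R)) → 2
  T → 6
  (π[g](σ[g<=8](R)) ⋈[g=c] T) → 4

== RESULT ==
g | h | c
5 | 1 | 5
5 | 6 | 5
7 | 2 | 7
7 | 5 | 7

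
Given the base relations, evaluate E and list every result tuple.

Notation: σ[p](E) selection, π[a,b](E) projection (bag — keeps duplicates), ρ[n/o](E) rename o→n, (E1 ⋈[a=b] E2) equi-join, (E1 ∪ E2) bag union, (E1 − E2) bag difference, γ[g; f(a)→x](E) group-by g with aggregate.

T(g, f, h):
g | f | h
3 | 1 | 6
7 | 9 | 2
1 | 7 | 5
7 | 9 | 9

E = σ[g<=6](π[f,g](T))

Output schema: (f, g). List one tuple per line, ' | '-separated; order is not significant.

Row counts bottom-up:
  T → 4
  π[f,g](T) → 4
  σ[g<=6](π[f,g](T)) → 2

== RESULT ==
f | g
1 | 3
7 | 1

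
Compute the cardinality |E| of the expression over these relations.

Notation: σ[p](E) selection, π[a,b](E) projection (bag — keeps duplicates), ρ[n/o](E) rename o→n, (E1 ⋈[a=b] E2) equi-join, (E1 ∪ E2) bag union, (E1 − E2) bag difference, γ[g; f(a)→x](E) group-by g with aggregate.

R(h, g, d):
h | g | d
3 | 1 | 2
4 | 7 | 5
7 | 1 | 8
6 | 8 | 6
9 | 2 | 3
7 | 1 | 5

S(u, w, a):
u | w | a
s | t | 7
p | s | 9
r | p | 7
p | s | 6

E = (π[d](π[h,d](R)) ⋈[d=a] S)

Stepwise |·|:
  R → 6
  π[h,d](R) → 6
  π[d](π[h,d](R)) → 6
  S → 4
  (π[d](π[h,d](R)) ⋈[d=a] S) → 1

|E| = 1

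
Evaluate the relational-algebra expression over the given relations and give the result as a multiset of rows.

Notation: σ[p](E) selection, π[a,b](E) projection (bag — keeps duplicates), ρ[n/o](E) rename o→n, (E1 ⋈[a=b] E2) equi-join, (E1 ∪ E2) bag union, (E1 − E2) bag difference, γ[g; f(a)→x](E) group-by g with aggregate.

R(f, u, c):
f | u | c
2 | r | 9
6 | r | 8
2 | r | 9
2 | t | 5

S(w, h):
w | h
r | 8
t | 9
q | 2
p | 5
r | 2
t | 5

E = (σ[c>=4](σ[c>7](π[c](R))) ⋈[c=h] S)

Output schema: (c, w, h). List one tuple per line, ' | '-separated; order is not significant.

Stepwise |·|:
  R → 4
  π[c](R) → 4
  σ[c>7](π[c](R)) → 3
  σ[c>=4](σ[c>7](π[c](R))) → 3
  S → 6
  (σ[c>=4](σ[c>7](π[c](R))) ⋈[c=h] S) → 3

== RESULT ==
c | w | h
8 | r | 8
9 | t | 9
9 | t | 9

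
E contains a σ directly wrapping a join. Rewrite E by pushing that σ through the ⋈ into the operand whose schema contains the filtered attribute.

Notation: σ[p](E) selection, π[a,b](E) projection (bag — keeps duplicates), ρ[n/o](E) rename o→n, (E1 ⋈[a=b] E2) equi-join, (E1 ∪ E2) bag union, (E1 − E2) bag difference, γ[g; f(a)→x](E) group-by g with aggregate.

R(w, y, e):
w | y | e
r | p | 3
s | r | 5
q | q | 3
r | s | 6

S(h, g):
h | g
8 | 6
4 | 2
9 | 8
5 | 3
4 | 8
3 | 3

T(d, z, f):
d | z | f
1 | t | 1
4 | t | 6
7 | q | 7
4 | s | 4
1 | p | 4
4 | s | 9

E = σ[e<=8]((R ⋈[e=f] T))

σ filters on e, owned by the left side.
E' = (σ[e<=8](R) ⋈[e=f] T)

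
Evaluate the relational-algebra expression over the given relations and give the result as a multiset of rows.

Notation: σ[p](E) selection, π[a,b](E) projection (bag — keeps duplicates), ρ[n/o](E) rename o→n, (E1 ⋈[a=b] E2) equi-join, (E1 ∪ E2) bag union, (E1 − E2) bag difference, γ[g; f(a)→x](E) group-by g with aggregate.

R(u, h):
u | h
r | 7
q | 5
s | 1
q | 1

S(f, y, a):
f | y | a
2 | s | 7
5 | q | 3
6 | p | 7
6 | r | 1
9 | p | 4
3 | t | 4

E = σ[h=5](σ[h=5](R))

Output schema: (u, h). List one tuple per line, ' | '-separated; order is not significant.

Stepwise |·|:
  R → 4
  σ[h=5](R) → 1
  σ[h=5](σ[h=5](R)) → 1

== RESULT ==
u | h
q | 5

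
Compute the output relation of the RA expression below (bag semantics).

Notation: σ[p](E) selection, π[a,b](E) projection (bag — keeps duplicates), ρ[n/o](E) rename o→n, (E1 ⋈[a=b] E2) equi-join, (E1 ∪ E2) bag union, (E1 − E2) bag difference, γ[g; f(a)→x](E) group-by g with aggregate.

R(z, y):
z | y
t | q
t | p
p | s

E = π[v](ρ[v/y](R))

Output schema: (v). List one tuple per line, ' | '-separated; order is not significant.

Subexpression sizes:
  R → 3
  ρ[v/y](R) → 3
  π[v](ρ[v/y](R)) → 3

== RESULT ==
v
p
q
s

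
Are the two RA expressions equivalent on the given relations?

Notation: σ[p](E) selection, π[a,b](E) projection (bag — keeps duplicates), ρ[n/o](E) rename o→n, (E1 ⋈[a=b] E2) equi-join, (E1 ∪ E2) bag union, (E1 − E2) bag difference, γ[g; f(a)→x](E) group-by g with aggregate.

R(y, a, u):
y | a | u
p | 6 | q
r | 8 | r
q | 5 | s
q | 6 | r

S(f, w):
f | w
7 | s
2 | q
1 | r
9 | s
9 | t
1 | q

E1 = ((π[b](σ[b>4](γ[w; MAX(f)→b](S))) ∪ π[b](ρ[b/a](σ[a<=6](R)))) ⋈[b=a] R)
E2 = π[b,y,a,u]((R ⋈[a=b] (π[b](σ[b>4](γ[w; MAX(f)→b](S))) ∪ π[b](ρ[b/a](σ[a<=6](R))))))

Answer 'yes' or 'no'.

E1 row counts bottom-up:
  S → 6
  γ[w; MAX(f)→b](S) → 4
  σ[b>4](γ[w; MAX(f)→b](S)) → 2
  π[b](σ[b>4](γ[w; MAX(f)→b](S))) → 2
  R → 4
  σ[a<=6](R) → 3
  ρ[b/a](σ[a<=6](R)) → 3
  π[b](ρ[b/a](σ[a<=6](R))) → 3
  (π[b](σ[b>4](γ[w; MAX(f)→b](S))) ∪ π[b](ρ[b/a](σ[a<=6](R)))) → 5
  R → 4
  ((π[b](σ[b>4](γ[w; MAX(f)→b](S))) ∪ π[b](ρ[b/a](σ[a<=6](R)))) ⋈[b=a] R) → 5
E2 row counts bottom-up:
  R → 4
  S → 6
  γ[w; MAX(f)→b](S) → 4
  σ[b>4](γ[w; MAX(f)→b](S)) → 2
  π[b](σ[b>4](γ[w; MAX(f)→b](S))) → 2
  R → 4
  σ[a<=6](R) → 3
  ρ[b/a](σ[a<=6](R)) → 3
  π[b](ρ[b/a](σ[a<=6](R))) → 3
  (π[b](σ[b>4](γ[w; MAX(f)→b](S))) ∪ π[b](ρ[b/a](σ[a<=6](R)))) → 5
  (R ⋈[a=b] (π[b](σ[b>4](γ[w; MAX(f)→b](S))) ∪ π[b](ρ[b/a](σ[a<=6](R))))) → 5
  π[b,y,a,u]((R ⋈[a=b] (π[b](σ[b>4](γ[w; MAX(f)→b](S))) ∪ π[b](ρ[b/a](σ[a<=6](R)))))) → 5

E1 and E2 produce the same multiset:
b | y | a | u
5 | q | 5 | s
6 | p | 6 | q
6 | p | 6 | q
6 | q | 6 | r
6 | q | 6 | r

yes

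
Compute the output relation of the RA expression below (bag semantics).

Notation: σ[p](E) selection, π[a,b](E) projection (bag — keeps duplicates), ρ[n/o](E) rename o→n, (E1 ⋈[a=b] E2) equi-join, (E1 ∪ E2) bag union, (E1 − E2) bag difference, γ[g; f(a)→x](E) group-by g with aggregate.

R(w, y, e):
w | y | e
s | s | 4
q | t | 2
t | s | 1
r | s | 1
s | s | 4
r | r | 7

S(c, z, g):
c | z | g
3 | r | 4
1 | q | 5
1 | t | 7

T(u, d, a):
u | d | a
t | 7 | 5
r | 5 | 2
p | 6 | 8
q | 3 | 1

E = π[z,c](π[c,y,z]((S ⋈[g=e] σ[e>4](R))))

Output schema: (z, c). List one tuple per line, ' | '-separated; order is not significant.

Subexpression sizes:
  S → 3
  R → 6
  σ[e>4](R) → 1
  (S ⋈[g=e] σ[e>4](R)) → 1
  π[c,y,z]((S ⋈[g=e] σ[e>4](R))) → 1
  π[z,c](π[c,y,z]((S ⋈[g=e] σ[e>4](R)))) → 1

== RESULT ==
z | c
t | 1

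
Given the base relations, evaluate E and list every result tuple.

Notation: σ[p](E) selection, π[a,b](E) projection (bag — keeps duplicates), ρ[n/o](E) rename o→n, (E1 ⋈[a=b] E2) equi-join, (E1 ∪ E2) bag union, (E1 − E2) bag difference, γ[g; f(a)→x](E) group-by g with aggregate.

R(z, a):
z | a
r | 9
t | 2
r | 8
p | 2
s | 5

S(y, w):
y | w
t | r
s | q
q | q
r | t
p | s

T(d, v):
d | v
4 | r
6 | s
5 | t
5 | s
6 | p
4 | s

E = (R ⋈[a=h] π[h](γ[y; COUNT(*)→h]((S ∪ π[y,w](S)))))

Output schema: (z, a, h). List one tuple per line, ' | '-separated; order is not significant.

Subexpression sizes:
  R → 5
  S → 5
  S → 5
  π[y,w](S) → 5
  (S ∪ π[y,w](S)) → 10
  γ[y; COUNT(*)→h]((S ∪ π[y,w](S))) → 5
  π[h](γ[y; COUNT(*)→h]((S ∪ π[y,w](S)))) → 5
  (R ⋈[a=h] π[h](γ[y; COUNT(*)→h]((S ∪ π[y,w](S))))) → 10

== RESULT ==
z | a | h
p | 2 | 2
p | 2 | 2
p | 2 | 2
p | 2 | 2
p | 2 | 2
t | 2 | 2
t | 2 | 2
t | 2 | 2
t | 2 | 2
t | 2 | 2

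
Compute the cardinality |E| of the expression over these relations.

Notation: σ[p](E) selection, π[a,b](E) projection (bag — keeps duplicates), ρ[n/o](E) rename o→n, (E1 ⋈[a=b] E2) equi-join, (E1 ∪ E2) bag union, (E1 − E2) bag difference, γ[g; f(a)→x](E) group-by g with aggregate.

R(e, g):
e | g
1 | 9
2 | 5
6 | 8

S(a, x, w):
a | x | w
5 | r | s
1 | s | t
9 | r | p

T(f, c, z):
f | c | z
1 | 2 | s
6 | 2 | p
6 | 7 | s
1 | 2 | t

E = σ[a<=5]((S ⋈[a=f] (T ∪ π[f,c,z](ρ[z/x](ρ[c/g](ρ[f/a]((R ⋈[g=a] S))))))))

Subexpression sizes:
  S → 3
  T → 4
  R → 3
  S → 3
  (R ⋈[g=a] S) → 2
  ρ[f/a]((R ⋈[g=a] S)) → 2
  ρ[c/g](ρ[f/a]((R ⋈[g=a] S))) → 2
  ρ[z/x](ρ[c/g](ρ[f/a]((R ⋈[g=a] S)))) → 2
  π[f,c,z](ρ[z/x](ρ[c/g](ρ[f/a]((R ⋈[g=a] S))))) → 2
  (T ∪ π[f,c,z](ρ[z/x](ρ[c/g](ρ[f/a]((R ⋈[g=a] S)))))) → 6
  (S ⋈[a=f] (T ∪ π[f,c,z](ρ[z/x](ρ[c/g](ρ[f/a]((R ⋈[g=a] S))))))) → 4
  σ[a<=5]((S ⋈[a=f] (T ∪ π[f,c,z](ρ[z/x](ρ[c/g](ρ[f/a]((R ⋈[g=a] S)))))))) → 3

|E| = 3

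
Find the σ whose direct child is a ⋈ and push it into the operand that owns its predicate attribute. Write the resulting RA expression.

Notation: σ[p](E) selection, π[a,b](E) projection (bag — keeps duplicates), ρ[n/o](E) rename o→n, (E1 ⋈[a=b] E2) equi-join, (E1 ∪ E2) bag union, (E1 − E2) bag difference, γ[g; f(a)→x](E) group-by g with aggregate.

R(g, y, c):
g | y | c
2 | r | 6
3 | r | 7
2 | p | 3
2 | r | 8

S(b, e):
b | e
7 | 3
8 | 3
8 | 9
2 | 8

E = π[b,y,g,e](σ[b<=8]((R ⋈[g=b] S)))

σ filters on b, owned by the right side.
E' = π[b,y,g,e]((R ⋈[g=b] σ[b<=8](S)))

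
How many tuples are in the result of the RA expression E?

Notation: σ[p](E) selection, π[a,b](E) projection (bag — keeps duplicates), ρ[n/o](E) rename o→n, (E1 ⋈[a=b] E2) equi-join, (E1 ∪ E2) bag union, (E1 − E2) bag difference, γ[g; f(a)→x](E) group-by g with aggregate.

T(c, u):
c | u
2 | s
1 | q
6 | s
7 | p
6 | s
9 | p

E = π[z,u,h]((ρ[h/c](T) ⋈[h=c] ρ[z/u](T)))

Subexpression sizes:
  T → 6
  ρ[h/c](T) → 6
  T → 6
  ρ[z/u](T) → 6
  (ρ[h/c](T) ⋈[h=c] ρ[z/u](T)) → 8
  π[z,u,h]((ρ[h/c](T) ⋈[h=c] ρ[z/u](T))) → 8

|E| = 8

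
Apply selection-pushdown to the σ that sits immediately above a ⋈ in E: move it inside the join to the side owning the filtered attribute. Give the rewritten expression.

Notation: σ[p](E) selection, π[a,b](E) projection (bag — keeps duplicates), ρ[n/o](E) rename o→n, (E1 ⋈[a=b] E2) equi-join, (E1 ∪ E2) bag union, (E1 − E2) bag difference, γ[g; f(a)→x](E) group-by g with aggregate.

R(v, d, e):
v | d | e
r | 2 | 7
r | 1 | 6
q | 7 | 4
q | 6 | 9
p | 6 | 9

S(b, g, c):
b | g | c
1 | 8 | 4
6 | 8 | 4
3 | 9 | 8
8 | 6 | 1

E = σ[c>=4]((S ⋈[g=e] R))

σ filters on c, owned by the left side.
E' = (σ[c>=4](S) ⋈[g=e] R)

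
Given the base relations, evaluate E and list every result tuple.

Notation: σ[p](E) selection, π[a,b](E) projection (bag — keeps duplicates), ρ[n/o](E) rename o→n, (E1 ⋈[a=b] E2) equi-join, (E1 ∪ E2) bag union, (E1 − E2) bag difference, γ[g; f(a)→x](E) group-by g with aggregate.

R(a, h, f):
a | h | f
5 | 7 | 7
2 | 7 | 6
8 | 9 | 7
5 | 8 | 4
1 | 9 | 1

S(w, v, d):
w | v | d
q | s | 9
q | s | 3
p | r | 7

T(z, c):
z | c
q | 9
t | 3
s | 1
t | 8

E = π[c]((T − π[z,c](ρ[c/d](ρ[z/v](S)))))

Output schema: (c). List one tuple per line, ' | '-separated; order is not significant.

Per-node cardinality:
  T → 4
  S → 3
  ρ[z/v](S) → 3
  ρ[c/d](ρ[z/v](S)) → 3
  π[z,c](ρ[c/d](ρ[z/v](S))) → 3
  (T − π[z,c](ρ[c/d](ρ[z/v](S)))) → 4
  π[c]((T − π[z,c](ρ[c/d](ρ[z/v](S))))) → 4

== RESULT ==
c
1
3
8
9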